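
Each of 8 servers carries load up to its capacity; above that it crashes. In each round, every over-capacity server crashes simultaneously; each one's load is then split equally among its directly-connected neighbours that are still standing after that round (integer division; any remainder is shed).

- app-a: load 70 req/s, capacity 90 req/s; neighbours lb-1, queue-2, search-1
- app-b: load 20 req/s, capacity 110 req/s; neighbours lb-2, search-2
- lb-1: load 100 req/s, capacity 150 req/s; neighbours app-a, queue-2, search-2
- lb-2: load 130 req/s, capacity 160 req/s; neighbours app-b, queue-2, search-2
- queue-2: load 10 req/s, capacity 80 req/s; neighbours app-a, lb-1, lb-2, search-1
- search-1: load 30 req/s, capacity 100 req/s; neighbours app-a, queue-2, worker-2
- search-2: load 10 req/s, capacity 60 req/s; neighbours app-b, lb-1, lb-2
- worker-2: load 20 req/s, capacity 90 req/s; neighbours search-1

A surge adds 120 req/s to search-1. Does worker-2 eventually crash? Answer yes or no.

Round 1 — search-1 at 150 > 100. search-1 crashes.
  search-1 sheds 150 req/s to app-a, queue-2, worker-2: 50 each.
    app-a: 70+50 = 120 > 90
    queue-2: 10+50 = 60 ≤ 80
    worker-2: 20+50 = 70 ≤ 90
Round 2 — app-a crashes.
  app-a sheds 120 req/s to lb-1, queue-2: 60 each.
    lb-1: 100+60 = 160 > 150
    queue-2: 60+60 = 120 > 80
Round 3 — lb-1, queue-2 crash.
  lb-1 sheds 160 req/s to search-2: 160 each.
    search-2: 10+160 = 170 > 60
  queue-2 sheds 120 req/s to lb-2: 120 each.
    lb-2: 130+120 = 250 > 160
Round 4 — lb-2, search-2 crash.
  lb-2 sheds 250 req/s to app-b: 250 each.
    app-b: 20+250 = 270 > 110
  search-2 sheds 170 req/s to app-b: 170 each.
    app-b: 270+170 = 440 > 110
Round 5 — app-b crashes.
  app-b sheds 440 req/s: no online neighbours, lost.
No further crashes.

no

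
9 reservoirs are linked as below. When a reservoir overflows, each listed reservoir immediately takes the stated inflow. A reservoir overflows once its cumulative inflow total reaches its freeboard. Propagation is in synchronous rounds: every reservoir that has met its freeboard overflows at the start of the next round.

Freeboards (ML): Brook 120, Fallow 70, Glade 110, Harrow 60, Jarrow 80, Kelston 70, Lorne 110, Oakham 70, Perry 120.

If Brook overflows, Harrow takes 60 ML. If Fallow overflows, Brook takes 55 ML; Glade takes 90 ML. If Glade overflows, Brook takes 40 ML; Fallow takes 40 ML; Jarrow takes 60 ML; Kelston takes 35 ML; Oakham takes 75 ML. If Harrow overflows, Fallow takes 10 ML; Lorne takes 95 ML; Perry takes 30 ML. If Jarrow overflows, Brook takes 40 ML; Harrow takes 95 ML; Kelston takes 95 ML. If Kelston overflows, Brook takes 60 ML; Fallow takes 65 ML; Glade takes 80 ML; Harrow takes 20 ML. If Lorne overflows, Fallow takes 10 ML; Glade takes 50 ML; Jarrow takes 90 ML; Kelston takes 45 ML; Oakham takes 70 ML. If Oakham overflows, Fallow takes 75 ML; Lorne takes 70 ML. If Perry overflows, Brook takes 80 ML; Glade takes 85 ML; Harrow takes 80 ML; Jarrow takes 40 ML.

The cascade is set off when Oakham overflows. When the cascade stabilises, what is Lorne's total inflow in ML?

Round 1 — Oakham overflows (initial).
  Fallow: +75 → 75 ≥ 70
  Lorne: +70 → 70 < 110
Round 2 — Fallow overflows.
  Brook: +55 → 55 < 120
  Glade: +90 → 90 < 110
No further overflows.

70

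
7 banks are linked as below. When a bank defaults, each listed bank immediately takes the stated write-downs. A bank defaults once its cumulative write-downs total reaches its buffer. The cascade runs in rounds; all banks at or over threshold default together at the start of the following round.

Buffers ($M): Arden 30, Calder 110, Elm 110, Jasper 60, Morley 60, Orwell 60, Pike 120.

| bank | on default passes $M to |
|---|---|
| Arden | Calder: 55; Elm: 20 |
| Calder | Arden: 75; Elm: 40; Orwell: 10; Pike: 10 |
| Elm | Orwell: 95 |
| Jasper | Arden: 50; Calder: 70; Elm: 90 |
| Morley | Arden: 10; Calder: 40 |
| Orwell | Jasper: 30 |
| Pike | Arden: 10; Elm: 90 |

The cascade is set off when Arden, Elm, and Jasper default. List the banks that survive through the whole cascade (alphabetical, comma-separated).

Morley, Pike

Round 1 — Arden, Elm, Jasper default (initial).
  Calder: +55+70 → 125 ≥ 110
  Orwell: +95 → 95 ≥ 60
Round 2 — Calder, Orwell default.
  Pike: +10 → 10 < 120
No further defaults.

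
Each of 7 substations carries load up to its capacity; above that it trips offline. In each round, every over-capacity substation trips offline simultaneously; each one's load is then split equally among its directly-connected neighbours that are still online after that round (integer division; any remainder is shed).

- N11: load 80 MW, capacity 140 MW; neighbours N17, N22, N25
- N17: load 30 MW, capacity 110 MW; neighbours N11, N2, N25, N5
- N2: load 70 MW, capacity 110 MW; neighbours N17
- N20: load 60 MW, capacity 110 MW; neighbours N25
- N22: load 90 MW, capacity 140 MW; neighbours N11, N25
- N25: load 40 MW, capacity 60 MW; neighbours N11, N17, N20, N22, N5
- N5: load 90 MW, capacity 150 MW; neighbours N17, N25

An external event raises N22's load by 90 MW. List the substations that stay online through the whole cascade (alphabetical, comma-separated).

Round 1 — N22 at 180 > 140. N22 trips offline.
  N22 sheds 180 MW to N11, N25: 90 each.
    N11: 80+90 = 170 > 140
    N25: 40+90 = 130 > 60
Round 2 — N11, N25 trip offline.
  N11 sheds 170 MW to N17: 170 each.
    N17: 30+170 = 200 > 110
  N25 sheds 130 MW to N17, N20, N5: 43 each (1 lost).
    N17: 200+43 = 243 > 110
    N20: 60+43 = 103 ≤ 110
    N5: 90+43 = 133 ≤ 150
Round 3 — N17 trips offline.
  N17 sheds 243 MW to N2, N5: 121 each (1 lost).
    N2: 70+121 = 191 > 110
    N5: 133+121 = 254 > 150
Round 4 — N2, N5 trip offline.
  N2 sheds 191 MW: no online neighbours, lost.
  N5 sheds 254 MW: no online neighbours, lost.
No further trips.

N20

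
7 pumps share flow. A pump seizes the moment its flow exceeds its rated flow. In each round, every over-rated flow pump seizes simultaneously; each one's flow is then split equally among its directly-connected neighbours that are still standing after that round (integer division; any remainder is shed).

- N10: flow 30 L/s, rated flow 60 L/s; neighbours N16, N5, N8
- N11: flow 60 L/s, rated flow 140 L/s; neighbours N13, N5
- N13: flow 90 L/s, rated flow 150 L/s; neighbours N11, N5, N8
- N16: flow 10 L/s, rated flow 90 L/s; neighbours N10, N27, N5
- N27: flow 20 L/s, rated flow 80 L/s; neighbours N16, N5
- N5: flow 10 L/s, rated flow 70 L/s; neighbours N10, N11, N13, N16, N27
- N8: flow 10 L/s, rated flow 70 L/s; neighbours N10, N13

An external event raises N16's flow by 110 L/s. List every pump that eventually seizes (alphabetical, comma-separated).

N10, N16, N27, N5

Round 1 — N16 at 120 > 90. N16 seizes.
  N16 sheds 120 L/s to N10, N27, N5: 40 each.
    N10: 30+40 = 70 > 60
    N27: 20+40 = 60 ≤ 80
    N5: 10+40 = 50 ≤ 70
Round 2 — N10 seizes.
  N10 sheds 70 L/s to N5, N8: 35 each.
    N5: 50+35 = 85 > 70
    N8: 10+35 = 45 ≤ 70
Round 3 — N5 seizes.
  N5 sheds 85 L/s to N11, N13, N27: 28 each (1 lost).
    N11: 60+28 = 88 ≤ 140
    N13: 90+28 = 118 ≤ 150
    N27: 60+28 = 88 > 80
Round 4 — N27 seizes.
  N27 sheds 88 L/s: no online neighbours, lost.
No further seizures.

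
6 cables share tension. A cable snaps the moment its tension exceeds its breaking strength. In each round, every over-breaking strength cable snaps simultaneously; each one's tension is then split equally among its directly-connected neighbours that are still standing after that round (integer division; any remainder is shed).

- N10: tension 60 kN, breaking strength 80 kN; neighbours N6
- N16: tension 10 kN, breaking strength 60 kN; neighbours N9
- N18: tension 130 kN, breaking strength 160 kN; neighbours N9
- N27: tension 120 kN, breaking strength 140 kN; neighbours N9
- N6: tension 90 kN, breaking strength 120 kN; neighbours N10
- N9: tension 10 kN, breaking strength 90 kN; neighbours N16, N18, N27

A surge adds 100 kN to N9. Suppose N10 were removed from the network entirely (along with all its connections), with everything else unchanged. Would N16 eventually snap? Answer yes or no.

no

With N10 removed:
Round 1 — N9 at 110 > 90. N9 snaps.
  N9 sheds 110 kN to N16, N18, N27: 36 each (2 lost).
    N16: 10+36 = 46 ≤ 60
    N18: 130+36 = 166 > 160
    N27: 120+36 = 156 > 140
Round 2 — N18, N27 snap.
  N18 sheds 166 kN: no online neighbours, lost.
  N27 sheds 156 kN: no online neighbours, lost.
No further breaks.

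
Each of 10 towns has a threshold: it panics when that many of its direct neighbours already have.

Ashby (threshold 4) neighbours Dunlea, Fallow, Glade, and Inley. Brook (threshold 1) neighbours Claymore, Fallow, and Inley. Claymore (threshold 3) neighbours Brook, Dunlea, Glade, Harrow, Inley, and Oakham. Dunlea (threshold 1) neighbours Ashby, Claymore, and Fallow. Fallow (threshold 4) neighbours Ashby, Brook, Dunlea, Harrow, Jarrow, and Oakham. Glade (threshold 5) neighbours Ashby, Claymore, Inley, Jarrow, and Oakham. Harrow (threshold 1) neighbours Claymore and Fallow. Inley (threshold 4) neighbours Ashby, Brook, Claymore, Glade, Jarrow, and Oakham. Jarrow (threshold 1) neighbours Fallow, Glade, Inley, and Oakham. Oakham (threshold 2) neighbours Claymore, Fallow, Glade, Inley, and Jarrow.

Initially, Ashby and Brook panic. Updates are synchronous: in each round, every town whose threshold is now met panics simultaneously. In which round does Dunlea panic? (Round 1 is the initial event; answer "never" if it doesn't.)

2

Round 1 — Ashby, Brook panic (initial).
Round 2 — checking thresholds:
  Claymore: 1 of 6 neighbours < 3, below threshold.
  Dunlea: 1 of 3 neighbours ≥ 1, panics.
  Fallow: 2 of 6 neighbours < 4, below threshold.
  Glade: 1 of 5 neighbours < 5, below threshold.
  Inley: 2 of 6 neighbours < 4, below threshold.
Round 3 — no new panics; cascade stops.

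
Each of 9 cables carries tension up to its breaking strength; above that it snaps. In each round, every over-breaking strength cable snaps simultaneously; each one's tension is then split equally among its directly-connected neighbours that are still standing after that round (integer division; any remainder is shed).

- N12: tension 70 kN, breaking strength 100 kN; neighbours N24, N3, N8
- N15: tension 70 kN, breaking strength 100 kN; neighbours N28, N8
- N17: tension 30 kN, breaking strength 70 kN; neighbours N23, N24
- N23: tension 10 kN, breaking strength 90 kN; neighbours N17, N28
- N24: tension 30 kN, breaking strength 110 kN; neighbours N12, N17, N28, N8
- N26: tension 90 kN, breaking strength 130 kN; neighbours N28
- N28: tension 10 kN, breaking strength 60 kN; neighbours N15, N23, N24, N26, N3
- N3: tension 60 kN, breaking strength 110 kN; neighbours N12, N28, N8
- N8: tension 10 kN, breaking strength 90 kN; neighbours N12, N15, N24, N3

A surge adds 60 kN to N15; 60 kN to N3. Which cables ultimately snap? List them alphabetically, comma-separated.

Round 1 — N15 at 130 > 100; N3 at 120 > 110. N15, N3 snap.
  N15 sheds 130 kN to N28, N8: 65 each.
    N28: 10+65 = 75 > 60
    N8: 10+65 = 75 ≤ 90
  N3 sheds 120 kN to N12, N28, N8: 40 each.
    N12: 70+40 = 110 > 100
    N28: 75+40 = 115 > 60
    N8: 75+40 = 115 > 90
Round 2 — N12, N28, N8 snap.
  N12 sheds 110 kN to N24: 110 each.
    N24: 30+110 = 140 > 110
  N28 sheds 115 kN to N23, N24, N26: 38 each (1 lost).
    N23: 10+38 = 48 ≤ 90
    N24: 140+38 = 178 > 110
    N26: 90+38 = 128 ≤ 130
  N8 sheds 115 kN to N24: 115 each.
    N24: 178+115 = 293 > 110
Round 3 — N24 snaps.
  N24 sheds 293 kN to N17: 293 each.
    N17: 30+293 = 323 > 70
Round 4 — N17 snaps.
  N17 sheds 323 kN to N23: 323 each.
    N23: 48+323 = 371 > 90
Round 5 — N23 snaps.
  N23 sheds 371 kN: no online neighbours, lost.
No further breaks.

N12, N15, N17, N23, N24, N28, N3, N8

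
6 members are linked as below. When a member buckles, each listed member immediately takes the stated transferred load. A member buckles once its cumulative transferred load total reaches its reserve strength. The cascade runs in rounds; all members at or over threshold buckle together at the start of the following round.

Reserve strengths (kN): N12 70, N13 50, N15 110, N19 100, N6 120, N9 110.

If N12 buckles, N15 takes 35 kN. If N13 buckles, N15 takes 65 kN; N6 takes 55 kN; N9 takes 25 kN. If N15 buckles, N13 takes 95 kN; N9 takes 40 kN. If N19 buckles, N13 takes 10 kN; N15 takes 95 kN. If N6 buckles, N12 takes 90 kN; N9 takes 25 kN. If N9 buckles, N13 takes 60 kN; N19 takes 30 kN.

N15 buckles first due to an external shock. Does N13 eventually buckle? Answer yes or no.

yes

Round 1 — N15 buckles (initial).
  N13: +95 → 95 ≥ 50
  N9: +40 → 40 < 110
Round 2 — N13 buckles.
  N6: +55 → 55 < 120
  N9: +25 → 65 < 110
No further bucklings.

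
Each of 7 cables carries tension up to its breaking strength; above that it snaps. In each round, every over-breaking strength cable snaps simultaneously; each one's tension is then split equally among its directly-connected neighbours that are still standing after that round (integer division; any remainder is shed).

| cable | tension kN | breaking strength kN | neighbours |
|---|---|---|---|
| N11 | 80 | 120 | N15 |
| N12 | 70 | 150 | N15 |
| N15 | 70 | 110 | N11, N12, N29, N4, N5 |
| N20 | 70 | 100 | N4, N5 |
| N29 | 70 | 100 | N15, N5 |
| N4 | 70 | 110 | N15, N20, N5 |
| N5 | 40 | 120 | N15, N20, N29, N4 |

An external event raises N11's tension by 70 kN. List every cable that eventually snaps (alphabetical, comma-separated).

Round 1 — N11 at 150 > 120. N11 snaps.
  N11 sheds 150 kN to N15: 150 each.
    N15: 70+150 = 220 > 110
Round 2 — N15 snaps.
  N15 sheds 220 kN to N12, N29, N4, N5: 55 each.
    N12: 70+55 = 125 ≤ 150
    N29: 70+55 = 125 > 100
    N4: 70+55 = 125 > 110
    N5: 40+55 = 95 ≤ 120
Round 3 — N29, N4 snap.
  N29 sheds 125 kN to N5: 125 each.
    N5: 95+125 = 220 > 120
  N4 sheds 125 kN to N20, N5: 62 each (1 lost).
    N20: 70+62 = 132 > 100
    N5: 220+62 = 282 > 120
Round 4 — N20, N5 snap.
  N20 sheds 132 kN: no online neighbours, lost.
  N5 sheds 282 kN: no online neighbours, lost.
No further breaks.

N11, N15, N20, N29, N4, N5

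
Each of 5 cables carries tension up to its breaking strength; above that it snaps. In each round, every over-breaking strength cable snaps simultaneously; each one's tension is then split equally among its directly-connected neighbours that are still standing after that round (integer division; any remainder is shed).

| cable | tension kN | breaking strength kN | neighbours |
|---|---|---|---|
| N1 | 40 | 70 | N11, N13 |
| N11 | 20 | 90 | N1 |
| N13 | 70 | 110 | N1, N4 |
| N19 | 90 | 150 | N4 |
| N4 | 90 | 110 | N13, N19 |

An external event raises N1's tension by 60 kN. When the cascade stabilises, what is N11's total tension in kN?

70

Round 1 — N1 at 100 > 70. N1 snaps.
  N1 sheds 100 kN to N11, N13: 50 each.
    N11: 20+50 = 70 ≤ 90
    N13: 70+50 = 120 > 110
Round 2 — N13 snaps.
  N13 sheds 120 kN to N4: 120 each.
    N4: 90+120 = 210 > 110
Round 3 — N4 snaps.
  N4 sheds 210 kN to N19: 210 each.
    N19: 90+210 = 300 > 150
Round 4 — N19 snaps.
  N19 sheds 300 kN: no online neighbours, lost.
No further breaks.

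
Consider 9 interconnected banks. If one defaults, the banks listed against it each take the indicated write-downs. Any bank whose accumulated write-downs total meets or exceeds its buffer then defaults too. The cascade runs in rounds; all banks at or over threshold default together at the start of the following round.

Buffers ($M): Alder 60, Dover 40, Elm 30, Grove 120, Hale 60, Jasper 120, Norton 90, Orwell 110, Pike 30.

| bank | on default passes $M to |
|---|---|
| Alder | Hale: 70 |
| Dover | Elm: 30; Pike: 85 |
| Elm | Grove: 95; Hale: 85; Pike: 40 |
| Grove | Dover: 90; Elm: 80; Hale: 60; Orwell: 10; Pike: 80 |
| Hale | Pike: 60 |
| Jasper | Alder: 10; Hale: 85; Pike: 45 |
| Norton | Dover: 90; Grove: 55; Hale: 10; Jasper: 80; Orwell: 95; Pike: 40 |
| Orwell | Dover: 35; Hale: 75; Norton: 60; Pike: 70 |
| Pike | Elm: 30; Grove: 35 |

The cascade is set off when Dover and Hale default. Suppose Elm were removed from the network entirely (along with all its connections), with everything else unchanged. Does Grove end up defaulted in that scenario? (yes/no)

With Elm removed:
Round 1 — Dover, Hale default (initial).
  Pike: +85+60 → 145 ≥ 30
Round 2 — Pike defaults.
  Grove: +35 → 35 < 120
No further defaults.

no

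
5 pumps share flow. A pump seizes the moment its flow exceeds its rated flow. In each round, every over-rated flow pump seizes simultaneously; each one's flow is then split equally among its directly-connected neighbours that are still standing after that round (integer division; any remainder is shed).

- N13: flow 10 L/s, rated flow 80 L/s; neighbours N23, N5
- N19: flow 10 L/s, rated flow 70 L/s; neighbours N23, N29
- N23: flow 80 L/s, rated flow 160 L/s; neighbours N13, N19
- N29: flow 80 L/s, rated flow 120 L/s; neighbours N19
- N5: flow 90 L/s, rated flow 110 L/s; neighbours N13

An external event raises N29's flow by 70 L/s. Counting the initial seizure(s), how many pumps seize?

Round 1 — N29 at 150 > 120. N29 seizes.
  N29 sheds 150 L/s to N19: 150 each.
    N19: 10+150 = 160 > 70
Round 2 — N19 seizes.
  N19 sheds 160 L/s to N23: 160 each.
    N23: 80+160 = 240 > 160
Round 3 — N23 seizes.
  N23 sheds 240 L/s to N13: 240 each.
    N13: 10+240 = 250 > 80
Round 4 — N13 seizes.
  N13 sheds 250 L/s to N5: 250 each.
    N5: 90+250 = 340 > 110
Round 5 — N5 seizes.
  N5 sheds 340 L/s: no online neighbours, lost.
No further seizures.

5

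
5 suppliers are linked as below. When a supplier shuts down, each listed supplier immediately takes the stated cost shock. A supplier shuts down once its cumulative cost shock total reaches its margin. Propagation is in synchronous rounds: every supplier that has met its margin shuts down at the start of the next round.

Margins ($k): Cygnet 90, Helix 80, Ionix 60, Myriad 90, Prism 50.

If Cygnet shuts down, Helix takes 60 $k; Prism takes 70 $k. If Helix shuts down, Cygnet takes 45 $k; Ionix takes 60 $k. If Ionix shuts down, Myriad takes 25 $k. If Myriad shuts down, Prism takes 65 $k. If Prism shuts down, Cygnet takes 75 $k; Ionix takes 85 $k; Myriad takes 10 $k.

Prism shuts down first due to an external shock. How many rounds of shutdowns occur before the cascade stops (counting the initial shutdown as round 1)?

Round 1 — Prism shuts down (initial).
  Cygnet: +75 → 75 < 90
  Ionix: +85 → 85 ≥ 60
  Myriad: +10 → 10 < 90
Round 2 — Ionix shuts down.
  Myriad: +25 → 35 < 90
No further shutdowns.

2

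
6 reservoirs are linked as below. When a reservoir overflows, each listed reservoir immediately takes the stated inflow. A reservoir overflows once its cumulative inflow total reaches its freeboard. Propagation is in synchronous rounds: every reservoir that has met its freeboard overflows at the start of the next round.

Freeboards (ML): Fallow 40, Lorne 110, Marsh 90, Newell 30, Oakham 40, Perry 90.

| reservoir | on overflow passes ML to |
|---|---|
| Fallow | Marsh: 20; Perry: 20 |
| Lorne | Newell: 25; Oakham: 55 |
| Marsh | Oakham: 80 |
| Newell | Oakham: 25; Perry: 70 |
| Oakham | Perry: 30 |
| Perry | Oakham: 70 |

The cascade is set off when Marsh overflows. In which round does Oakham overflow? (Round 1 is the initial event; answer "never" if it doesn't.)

2

Round 1 — Marsh overflows (initial).
  Oakham: +80 → 80 ≥ 40
Round 2 — Oakham overflows.
  Perry: +30 → 30 < 90
No further overflows.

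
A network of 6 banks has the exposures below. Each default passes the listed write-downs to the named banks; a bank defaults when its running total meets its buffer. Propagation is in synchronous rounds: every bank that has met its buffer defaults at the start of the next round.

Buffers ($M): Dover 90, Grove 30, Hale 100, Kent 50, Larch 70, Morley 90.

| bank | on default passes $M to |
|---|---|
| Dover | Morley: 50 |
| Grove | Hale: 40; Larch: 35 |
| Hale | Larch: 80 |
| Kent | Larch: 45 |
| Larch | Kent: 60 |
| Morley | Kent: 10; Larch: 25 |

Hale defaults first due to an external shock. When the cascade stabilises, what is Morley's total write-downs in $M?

Round 1 — Hale defaults (initial).
  Larch: +80 → 80 ≥ 70
Round 2 — Larch defaults.
  Kent: +60 → 60 ≥ 50
Round 3 — Kent defaults.
No further defaults.

0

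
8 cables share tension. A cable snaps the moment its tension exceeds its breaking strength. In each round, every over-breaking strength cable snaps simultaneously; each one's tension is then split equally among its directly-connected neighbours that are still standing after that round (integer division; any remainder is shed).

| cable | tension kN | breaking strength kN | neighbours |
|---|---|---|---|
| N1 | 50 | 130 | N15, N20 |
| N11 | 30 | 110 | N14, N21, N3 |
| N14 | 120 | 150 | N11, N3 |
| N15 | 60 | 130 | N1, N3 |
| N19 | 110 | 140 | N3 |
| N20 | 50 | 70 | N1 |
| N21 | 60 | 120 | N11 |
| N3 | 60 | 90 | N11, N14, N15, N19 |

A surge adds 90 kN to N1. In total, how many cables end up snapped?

Round 1 — N1 at 140 > 130. N1 snaps.
  N1 sheds 140 kN to N15, N20: 70 each.
    N15: 60+70 = 130 ≤ 130
    N20: 50+70 = 120 > 70
Round 2 — N20 snaps.
  N20 sheds 120 kN: no online neighbours, lost.
No further breaks.

2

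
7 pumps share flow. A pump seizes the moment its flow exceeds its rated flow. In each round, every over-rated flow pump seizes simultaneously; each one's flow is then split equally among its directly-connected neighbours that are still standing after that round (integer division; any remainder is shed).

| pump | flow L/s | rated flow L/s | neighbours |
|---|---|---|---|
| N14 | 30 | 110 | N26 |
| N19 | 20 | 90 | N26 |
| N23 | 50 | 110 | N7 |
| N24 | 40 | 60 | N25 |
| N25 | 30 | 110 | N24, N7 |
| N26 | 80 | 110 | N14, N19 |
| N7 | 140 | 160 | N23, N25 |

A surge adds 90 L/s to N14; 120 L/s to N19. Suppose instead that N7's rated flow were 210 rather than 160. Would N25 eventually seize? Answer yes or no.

no

With N7's rated flow at 210:
Round 1 — N14 at 120 > 110; N19 at 140 > 90. N14, N19 seize.
  N14 sheds 120 L/s to N26: 120 each.
    N26: 80+120 = 200 > 110
  N19 sheds 140 L/s to N26: 140 each.
    N26: 200+140 = 340 > 110
Round 2 — N26 seizes.
  N26 sheds 340 L/s: no online neighbours, lost.
No further seizures.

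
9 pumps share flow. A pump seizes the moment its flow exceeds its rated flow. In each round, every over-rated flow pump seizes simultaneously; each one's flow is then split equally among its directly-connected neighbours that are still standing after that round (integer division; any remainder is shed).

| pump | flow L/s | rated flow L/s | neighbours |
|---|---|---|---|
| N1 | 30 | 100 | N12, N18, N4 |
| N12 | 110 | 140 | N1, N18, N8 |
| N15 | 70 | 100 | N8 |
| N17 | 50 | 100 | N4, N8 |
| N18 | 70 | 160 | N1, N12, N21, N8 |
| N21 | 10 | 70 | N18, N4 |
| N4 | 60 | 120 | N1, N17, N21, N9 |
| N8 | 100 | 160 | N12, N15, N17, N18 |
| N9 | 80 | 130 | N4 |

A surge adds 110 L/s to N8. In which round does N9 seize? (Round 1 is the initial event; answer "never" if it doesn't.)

Round 1 — N8 at 210 > 160. N8 seizes.
  N8 sheds 210 L/s to N12, N15, N17, N18: 52 each (2 lost).
    N12: 110+52 = 162 > 140
    N15: 70+52 = 122 > 100
    N17: 50+52 = 102 > 100
    N18: 70+52 = 122 ≤ 160
Round 2 — N12, N15, N17 seize.
  N12 sheds 162 L/s to N1, N18: 81 each.
    N1: 30+81 = 111 > 100
    N18: 122+81 = 203 > 160
  N15 sheds 122 L/s: no online neighbours, lost.
  N17 sheds 102 L/s to N4: 102 each.
    N4: 60+102 = 162 > 120
Round 3 — N1, N18, N4 seize.
  N1 sheds 111 L/s: no online neighbours, lost.
  N18 sheds 203 L/s to N21: 203 each.
    N21: 10+203 = 213 > 70
  N4 sheds 162 L/s to N21, N9: 81 each.
    N21: 213+81 = 294 > 70
    N9: 80+81 = 161 > 130
Round 4 — N21, N9 seize.
  N21 sheds 294 L/s: no online neighbours, lost.
  N9 sheds 161 L/s: no online neighbours, lost.
No further seizures.

4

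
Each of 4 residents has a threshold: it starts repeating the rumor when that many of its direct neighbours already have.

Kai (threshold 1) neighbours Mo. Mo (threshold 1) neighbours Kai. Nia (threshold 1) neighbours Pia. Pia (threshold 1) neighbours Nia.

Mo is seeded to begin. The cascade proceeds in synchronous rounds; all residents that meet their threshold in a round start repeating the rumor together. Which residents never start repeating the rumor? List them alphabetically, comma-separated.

Round 1 — Mo starts repeating the rumor (initial).
Round 2 — checking thresholds:
  Kai: 1 of 1 neighbours ≥ 1, starts repeating the rumor.
Round 3 — no new spreads; cascade stops.

Nia, Pia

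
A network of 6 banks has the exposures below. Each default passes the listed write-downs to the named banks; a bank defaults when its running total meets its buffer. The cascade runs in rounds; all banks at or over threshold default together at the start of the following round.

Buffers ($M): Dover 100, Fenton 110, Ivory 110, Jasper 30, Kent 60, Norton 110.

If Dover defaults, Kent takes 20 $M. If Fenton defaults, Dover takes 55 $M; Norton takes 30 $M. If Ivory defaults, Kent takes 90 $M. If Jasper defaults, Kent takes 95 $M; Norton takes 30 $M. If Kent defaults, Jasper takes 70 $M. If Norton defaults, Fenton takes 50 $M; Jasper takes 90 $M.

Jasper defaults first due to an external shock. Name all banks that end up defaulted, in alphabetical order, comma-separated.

Round 1 — Jasper defaults (initial).
  Kent: +95 → 95 ≥ 60
  Norton: +30 → 30 < 110
Round 2 — Kent defaults.
No further defaults.

Jasper, Kent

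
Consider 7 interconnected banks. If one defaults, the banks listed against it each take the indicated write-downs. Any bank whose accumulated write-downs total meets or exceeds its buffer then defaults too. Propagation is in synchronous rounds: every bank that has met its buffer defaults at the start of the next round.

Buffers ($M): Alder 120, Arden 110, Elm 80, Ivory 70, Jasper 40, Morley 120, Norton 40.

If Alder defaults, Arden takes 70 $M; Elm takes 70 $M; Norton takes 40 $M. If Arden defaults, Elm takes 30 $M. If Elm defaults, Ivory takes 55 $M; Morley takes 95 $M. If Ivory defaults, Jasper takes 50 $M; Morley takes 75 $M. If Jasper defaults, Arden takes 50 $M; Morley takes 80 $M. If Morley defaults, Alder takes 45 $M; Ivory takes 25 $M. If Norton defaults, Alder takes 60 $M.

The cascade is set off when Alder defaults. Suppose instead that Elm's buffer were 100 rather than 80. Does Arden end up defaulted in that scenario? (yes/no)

no

With Elm's buffer at 100:
Round 1 — Alder defaults (initial).
  Arden: +70 → 70 < 110
  Elm: +70 → 70 < 100
  Norton: +40 → 40 ≥ 40
Round 2 — Norton defaults.
No further defaults.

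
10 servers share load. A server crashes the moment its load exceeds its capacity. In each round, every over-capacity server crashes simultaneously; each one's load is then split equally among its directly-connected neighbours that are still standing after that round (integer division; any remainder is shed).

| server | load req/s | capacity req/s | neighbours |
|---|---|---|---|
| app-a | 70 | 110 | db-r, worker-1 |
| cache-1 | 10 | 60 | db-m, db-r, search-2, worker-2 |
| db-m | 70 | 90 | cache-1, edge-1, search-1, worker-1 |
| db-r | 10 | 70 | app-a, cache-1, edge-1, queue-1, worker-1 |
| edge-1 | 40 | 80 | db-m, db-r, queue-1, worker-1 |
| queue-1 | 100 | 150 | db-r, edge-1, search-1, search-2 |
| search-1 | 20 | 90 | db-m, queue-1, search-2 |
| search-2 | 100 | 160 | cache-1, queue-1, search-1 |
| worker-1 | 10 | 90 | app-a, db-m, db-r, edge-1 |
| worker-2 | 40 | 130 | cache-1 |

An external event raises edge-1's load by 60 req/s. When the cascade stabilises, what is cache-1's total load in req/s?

Round 1 — edge-1 at 100 > 80. edge-1 crashes.
  edge-1 sheds 100 req/s to db-m, db-r, queue-1, worker-1: 25 each.
    db-m: 70+25 = 95 > 90
    db-r: 10+25 = 35 ≤ 70
    queue-1: 100+25 = 125 ≤ 150
    worker-1: 10+25 = 35 ≤ 90
Round 2 — db-m crashes.
  db-m sheds 95 req/s to cache-1, search-1, worker-1: 31 each (2 lost).
    cache-1: 10+31 = 41 ≤ 60
    search-1: 20+31 = 51 ≤ 90
    worker-1: 35+31 = 66 ≤ 90
No further crashes.

41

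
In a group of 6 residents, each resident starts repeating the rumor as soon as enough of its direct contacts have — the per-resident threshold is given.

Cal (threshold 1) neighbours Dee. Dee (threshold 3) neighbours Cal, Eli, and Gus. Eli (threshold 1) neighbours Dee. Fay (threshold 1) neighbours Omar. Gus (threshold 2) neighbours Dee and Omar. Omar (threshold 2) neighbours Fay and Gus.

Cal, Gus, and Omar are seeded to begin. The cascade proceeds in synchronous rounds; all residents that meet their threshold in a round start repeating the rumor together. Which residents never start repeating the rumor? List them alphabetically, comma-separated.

Dee, Eli

Round 1 — Cal, Gus, Omar start repeating the rumor (initial).
Round 2 — checking thresholds:
  Dee: 2 of 3 neighbours < 3, below threshold.
  Fay: 1 of 1 neighbours ≥ 1, starts repeating the rumor.
Round 3 — no new spreads; cascade stops.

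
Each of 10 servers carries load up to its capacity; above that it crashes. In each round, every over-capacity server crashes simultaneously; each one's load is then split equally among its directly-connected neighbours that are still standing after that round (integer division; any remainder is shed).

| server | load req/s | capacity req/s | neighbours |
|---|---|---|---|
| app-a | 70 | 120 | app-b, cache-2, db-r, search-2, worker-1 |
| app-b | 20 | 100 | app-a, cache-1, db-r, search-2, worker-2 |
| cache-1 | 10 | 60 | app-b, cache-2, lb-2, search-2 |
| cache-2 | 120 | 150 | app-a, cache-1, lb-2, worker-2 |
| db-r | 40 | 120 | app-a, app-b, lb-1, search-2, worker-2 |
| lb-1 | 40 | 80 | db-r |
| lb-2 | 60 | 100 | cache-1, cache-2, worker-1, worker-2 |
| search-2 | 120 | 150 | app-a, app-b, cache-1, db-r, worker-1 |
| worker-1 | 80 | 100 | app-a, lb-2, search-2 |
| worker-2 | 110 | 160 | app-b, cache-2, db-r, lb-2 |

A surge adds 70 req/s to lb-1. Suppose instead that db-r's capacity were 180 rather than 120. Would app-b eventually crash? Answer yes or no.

With db-r's capacity at 180:
Round 1 — lb-1 at 110 > 80. lb-1 crashes.
  lb-1 sheds 110 req/s to db-r: 110 each.
    db-r: 40+110 = 150 ≤ 180
No further crashes.

no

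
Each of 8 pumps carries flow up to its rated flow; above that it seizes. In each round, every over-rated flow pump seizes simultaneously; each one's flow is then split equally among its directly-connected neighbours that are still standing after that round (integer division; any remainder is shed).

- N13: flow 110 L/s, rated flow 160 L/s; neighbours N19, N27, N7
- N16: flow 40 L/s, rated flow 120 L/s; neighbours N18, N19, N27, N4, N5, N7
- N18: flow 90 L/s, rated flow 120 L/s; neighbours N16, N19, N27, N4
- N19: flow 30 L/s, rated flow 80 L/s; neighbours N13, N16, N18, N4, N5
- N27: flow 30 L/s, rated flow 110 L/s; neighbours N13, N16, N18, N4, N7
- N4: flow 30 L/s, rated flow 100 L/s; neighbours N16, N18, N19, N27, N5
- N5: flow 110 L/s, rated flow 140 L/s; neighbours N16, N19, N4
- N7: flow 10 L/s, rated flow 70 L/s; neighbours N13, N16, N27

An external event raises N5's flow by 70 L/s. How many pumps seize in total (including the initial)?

Round 1 — N5 at 180 > 140. N5 seizes.
  N5 sheds 180 L/s to N16, N19, N4: 60 each.
    N16: 40+60 = 100 ≤ 120
    N19: 30+60 = 90 > 80
    N4: 30+60 = 90 ≤ 100
Round 2 — N19 seizes.
  N19 sheds 90 L/s to N13, N16, N18, N4: 22 each (2 lost).
    N13: 110+22 = 132 ≤ 160
    N16: 100+22 = 122 > 120
    N18: 90+22 = 112 ≤ 120
    N4: 90+22 = 112 > 100
Round 3 — N16, N4 seize.
  N16 sheds 122 L/s to N18, N27, N7: 40 each (2 lost).
    N18: 112+40 = 152 > 120
    N27: 30+40 = 70 ≤ 110
    N7: 10+40 = 50 ≤ 70
  N4 sheds 112 L/s to N18, N27: 56 each.
    N18: 152+56 = 208 > 120
    N27: 70+56 = 126 > 110
Round 4 — N18, N27 seize.
  N18 sheds 208 L/s: no online neighbours, lost.
  N27 sheds 126 L/s to N13, N7: 63 each.
    N13: 132+63 = 195 > 160
    N7: 50+63 = 113 > 70
Round 5 — N13, N7 seize.
  N13 sheds 195 L/s: no online neighbours, lost.
  N7 sheds 113 L/s: no online neighbours, lost.
No further seizures.

8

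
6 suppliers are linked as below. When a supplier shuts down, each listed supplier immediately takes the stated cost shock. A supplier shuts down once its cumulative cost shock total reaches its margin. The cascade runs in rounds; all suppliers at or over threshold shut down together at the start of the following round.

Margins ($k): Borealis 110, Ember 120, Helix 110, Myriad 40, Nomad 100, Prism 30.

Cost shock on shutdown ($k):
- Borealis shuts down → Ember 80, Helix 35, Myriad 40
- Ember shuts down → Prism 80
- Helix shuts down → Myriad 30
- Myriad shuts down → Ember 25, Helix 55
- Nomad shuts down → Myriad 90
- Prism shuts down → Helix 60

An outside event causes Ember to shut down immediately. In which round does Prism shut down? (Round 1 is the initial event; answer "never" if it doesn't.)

Round 1 — Ember shuts down (initial).
  Prism: +80 → 80 ≥ 30
Round 2 — Prism shuts down.
  Helix: +60 → 60 < 110
No further shutdowns.

2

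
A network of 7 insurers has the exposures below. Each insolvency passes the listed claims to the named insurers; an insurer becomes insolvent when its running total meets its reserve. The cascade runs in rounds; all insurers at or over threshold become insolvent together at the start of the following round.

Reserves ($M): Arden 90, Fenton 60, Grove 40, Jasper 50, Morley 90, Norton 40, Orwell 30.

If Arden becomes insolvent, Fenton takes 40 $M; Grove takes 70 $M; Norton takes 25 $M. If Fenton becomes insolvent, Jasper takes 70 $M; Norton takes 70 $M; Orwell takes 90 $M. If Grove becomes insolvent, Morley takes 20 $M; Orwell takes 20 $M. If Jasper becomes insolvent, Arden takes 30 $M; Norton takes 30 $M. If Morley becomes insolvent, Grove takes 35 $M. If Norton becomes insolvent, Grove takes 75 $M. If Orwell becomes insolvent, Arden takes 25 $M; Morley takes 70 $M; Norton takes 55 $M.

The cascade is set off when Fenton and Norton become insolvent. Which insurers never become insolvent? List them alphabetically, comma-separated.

Arden

Round 1 — Fenton, Norton become insolvent (initial).
  Grove: +75 → 75 ≥ 40
  Jasper: +70 → 70 ≥ 50
  Orwell: +90 → 90 ≥ 30
Round 2 — Grove, Jasper, Orwell become insolvent.
  Arden: +30+25 → 55 < 90
  Morley: +20+70 → 90 ≥ 90
Round 3 — Morley becomes insolvent.
No further insolvencies.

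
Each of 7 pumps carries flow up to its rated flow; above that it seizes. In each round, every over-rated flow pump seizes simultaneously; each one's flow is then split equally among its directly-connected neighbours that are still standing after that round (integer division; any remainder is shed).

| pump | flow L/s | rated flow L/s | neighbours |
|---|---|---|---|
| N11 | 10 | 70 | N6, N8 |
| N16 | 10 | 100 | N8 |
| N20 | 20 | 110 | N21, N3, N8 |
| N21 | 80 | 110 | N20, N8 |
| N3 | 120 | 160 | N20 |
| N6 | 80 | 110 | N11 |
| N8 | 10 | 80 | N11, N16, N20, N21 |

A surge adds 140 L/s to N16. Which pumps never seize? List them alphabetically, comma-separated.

N11, N6

Round 1 — N16 at 150 > 100. N16 seizes.
  N16 sheds 150 L/s to N8: 150 each.
    N8: 10+150 = 160 > 80
Round 2 — N8 seizes.
  N8 sheds 160 L/s to N11, N20, N21: 53 each (1 lost).
    N11: 10+53 = 63 ≤ 70
    N20: 20+53 = 73 ≤ 110
    N21: 80+53 = 133 > 110
Round 3 — N21 seizes.
  N21 sheds 133 L/s to N20: 133 each.
    N20: 73+133 = 206 > 110
Round 4 — N20 seizes.
  N20 sheds 206 L/s to N3: 206 each.
    N3: 120+206 = 326 > 160
Round 5 — N3 seizes.
  N3 sheds 326 L/s: no online neighbours, lost.
No further seizures.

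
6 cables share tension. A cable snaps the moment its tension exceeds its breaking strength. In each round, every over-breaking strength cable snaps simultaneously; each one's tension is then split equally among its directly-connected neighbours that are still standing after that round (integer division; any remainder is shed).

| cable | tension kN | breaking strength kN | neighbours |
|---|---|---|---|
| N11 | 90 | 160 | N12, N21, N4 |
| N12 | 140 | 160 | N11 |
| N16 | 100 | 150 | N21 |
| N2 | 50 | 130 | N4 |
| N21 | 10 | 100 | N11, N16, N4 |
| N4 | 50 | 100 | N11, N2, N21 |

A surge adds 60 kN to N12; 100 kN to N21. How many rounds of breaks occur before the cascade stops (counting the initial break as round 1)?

4

Round 1 — N12 at 200 > 160; N21 at 110 > 100. N12, N21 snap.
  N12 sheds 200 kN to N11: 200 each.
    N11: 90+200 = 290 > 160
  N21 sheds 110 kN to N11, N16, N4: 36 each (2 lost).
    N11: 290+36 = 326 > 160
    N16: 100+36 = 136 ≤ 150
    N4: 50+36 = 86 ≤ 100
Round 2 — N11 snaps.
  N11 sheds 326 kN to N4: 326 each.
    N4: 86+326 = 412 > 100
Round 3 — N4 snaps.
  N4 sheds 412 kN to N2: 412 each.
    N2: 50+412 = 462 > 130
Round 4 — N2 snaps.
  N2 sheds 462 kN: no online neighbours, lost.
No further breaks.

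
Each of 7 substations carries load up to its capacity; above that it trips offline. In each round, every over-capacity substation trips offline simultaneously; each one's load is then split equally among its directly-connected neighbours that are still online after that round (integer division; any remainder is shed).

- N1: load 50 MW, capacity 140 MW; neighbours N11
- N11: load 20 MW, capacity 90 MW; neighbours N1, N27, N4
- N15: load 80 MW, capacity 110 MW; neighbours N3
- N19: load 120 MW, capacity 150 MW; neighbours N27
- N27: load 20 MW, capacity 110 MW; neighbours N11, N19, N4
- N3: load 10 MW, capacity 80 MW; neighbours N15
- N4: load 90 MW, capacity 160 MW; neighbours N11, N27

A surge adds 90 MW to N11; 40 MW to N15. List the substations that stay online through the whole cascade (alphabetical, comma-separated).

N1, N19, N27, N4

Round 1 — N11 at 110 > 90; N15 at 120 > 110. N11, N15 trip offline.
  N11 sheds 110 MW to N1, N27, N4: 36 each (2 lost).
    N1: 50+36 = 86 ≤ 140
    N27: 20+36 = 56 ≤ 110
    N4: 90+36 = 126 ≤ 160
  N15 sheds 120 MW to N3: 120 each.
    N3: 10+120 = 130 > 80
Round 2 — N3 trips offline.
  N3 sheds 130 MW: no online neighbours, lost.
No further trips.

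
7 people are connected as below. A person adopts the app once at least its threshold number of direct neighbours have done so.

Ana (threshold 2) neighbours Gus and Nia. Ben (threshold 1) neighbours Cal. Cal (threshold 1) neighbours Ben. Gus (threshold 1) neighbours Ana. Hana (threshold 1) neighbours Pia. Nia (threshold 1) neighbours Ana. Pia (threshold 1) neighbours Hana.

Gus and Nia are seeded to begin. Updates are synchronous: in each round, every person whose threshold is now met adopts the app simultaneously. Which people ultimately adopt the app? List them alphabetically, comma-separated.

Round 1 — Gus, Nia adopt the app (initial).
Round 2 — checking thresholds:
  Ana: 2 of 2 neighbours ≥ 2, adopts the app.
Round 3 — no new adoptions; cascade stops.

Ana, Gus, Nia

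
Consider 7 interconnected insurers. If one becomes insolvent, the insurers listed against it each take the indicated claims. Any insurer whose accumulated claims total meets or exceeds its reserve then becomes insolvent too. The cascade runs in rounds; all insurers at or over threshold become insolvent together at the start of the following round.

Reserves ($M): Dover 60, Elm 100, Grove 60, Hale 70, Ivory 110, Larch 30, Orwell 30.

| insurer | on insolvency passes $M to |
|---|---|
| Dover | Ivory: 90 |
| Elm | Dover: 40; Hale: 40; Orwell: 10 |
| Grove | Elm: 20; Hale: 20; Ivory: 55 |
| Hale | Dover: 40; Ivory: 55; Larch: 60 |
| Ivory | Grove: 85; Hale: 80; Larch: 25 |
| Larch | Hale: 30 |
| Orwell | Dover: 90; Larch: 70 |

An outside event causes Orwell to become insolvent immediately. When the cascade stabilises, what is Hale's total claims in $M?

Round 1 — Orwell becomes insolvent (initial).
  Dover: +90 → 90 ≥ 60
  Larch: +70 → 70 ≥ 30
Round 2 — Dover, Larch become insolvent.
  Hale: +30 → 30 < 70
  Ivory: +90 → 90 < 110
No further insolvencies.

30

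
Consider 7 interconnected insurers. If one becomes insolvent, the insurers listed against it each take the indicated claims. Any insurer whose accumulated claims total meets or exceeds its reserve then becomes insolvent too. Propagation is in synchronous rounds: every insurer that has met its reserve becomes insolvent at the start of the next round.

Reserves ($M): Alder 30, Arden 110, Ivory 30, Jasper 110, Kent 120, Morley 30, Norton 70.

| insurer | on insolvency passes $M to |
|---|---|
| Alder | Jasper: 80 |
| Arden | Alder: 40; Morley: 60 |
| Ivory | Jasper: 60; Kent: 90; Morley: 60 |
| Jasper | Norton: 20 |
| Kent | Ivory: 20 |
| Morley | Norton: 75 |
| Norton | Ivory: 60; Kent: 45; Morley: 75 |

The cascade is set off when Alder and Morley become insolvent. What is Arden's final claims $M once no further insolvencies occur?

Round 1 — Alder, Morley become insolvent (initial).
  Jasper: +80 → 80 < 110
  Norton: +75 → 75 ≥ 70
Round 2 — Norton becomes insolvent.
  Ivory: +60 → 60 ≥ 30
  Kent: +45 → 45 < 120
Round 3 — Ivory becomes insolvent.
  Jasper: +60 → 140 ≥ 110
  Kent: +90 → 135 ≥ 120
Round 4 — Jasper, Kent become insolvent.
No further insolvencies.

0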